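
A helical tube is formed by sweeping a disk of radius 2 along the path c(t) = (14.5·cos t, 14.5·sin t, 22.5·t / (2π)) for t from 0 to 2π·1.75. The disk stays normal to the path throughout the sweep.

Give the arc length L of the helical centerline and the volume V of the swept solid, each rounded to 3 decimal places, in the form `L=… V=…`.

2πR = 2π·14.5 = 91.106187
per-turn = √(91.106187² + 22.5²) = √(8300.3373 + 506.25) = √8806.5873 = 93.843419
L = 1.75 × 93.843419 = 164.225983
V = π·2² × L = 12.566371 × 164.225983 = 2063.724571

L=164.226 V=2063.725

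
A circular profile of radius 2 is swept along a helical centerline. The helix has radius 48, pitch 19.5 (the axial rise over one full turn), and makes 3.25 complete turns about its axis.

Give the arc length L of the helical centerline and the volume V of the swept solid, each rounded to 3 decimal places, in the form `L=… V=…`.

L=982.224 V=12342.986

2πR = 2π·48 = 301.592895
per-turn = √(301.592895² + 19.5²) = √(90958.2742 + 380.25) = √91338.5242 = 302.222640
L = 3.25 × 302.222640 = 982.223580
V = π·2² × L = 12.566371 × 982.223580 = 12342.985535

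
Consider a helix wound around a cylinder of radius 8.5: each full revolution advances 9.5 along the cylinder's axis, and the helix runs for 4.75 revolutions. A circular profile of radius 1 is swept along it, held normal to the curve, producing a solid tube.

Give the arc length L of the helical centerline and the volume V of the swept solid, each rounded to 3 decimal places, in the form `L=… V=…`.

L=257.666 V=809.481

2πR = 2π·8.5 = 53.407075
per-turn = √(53.407075² + 9.5²) = √(2852.3157 + 90.25) = √2942.5657 = 54.245421
L = 4.75 × 54.245421 = 257.665749
V = π·1² × L = 3.141593 × 257.665749 = 809.480823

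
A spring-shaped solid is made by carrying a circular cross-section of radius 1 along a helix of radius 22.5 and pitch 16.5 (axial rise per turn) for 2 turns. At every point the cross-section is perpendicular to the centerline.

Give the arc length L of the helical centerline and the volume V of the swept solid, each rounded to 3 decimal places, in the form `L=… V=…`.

L=284.663 V=894.294

2πR = 2π·22.5 = 141.371669
per-turn = √(141.371669² + 16.5²) = √(19985.9489 + 272.25) = √20258.1989 = 142.331300
L = 2 × 142.331300 = 284.662600
V = π·1² × L = 3.141593 × 284.662600 = 894.293932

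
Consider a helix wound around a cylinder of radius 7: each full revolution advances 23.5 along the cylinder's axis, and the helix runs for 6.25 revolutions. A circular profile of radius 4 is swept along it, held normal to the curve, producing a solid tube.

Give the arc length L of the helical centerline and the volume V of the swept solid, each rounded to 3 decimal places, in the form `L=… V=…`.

L=311.667 V=15666.101

2πR = 2π·7 = 43.982297
per-turn = √(43.982297² + 23.5²) = √(1934.4425 + 552.25) = √2486.6925 = 49.866747
L = 6.25 × 49.866747 = 311.667169
V = π·4² × L = 50.265482 × 311.667169 = 15666.100623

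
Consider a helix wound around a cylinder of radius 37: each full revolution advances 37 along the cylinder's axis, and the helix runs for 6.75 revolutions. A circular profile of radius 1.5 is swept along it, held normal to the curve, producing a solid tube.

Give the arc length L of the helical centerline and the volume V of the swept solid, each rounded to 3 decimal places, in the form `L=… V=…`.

2πR = 2π·37 = 232.477856
per-turn = √(232.477856² + 37²) = √(54045.9537 + 1369) = √55414.9537 = 235.403810
L = 6.75 × 235.403810 = 1588.975717
V = π·1.5² × L = 7.068583 × 1588.975717 = 11231.807486

L=1588.976 V=11231.807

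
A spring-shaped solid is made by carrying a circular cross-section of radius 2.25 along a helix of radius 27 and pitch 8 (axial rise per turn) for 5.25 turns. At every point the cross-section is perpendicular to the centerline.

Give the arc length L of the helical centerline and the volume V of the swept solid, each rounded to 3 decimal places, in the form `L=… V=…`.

L=891.631 V=14180.783

2πR = 2π·27 = 169.646003
per-turn = √(169.646003² + 8²) = √(28779.7664 + 64) = √28843.7664 = 169.834527
L = 5.25 × 169.834527 = 891.631265
V = π·2.25² × L = 15.904313 × 891.631265 = 14180.782545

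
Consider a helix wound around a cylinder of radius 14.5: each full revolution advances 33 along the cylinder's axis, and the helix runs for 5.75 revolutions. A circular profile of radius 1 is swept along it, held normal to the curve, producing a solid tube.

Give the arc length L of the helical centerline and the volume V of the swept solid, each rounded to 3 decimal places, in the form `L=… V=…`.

2πR = 2π·14.5 = 91.106187
per-turn = √(91.106187² + 33²) = √(8300.3373 + 1089) = √9389.3373 = 96.898593
L = 5.75 × 96.898593 = 557.166909
V = π·1² × L = 3.141593 × 557.166909 = 1750.391468

L=557.167 V=1750.391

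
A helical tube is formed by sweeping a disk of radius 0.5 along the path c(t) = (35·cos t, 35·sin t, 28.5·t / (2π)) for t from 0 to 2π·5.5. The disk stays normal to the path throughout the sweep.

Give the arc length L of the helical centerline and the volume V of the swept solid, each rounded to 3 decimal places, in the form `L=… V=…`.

2πR = 2π·35 = 219.911486
per-turn = √(219.911486² + 28.5²) = √(48361.0616 + 812.25) = √49173.3116 = 221.750562
L = 5.5 × 221.750562 = 1219.628089
V = π·0.5² × L = 0.785398 × 1219.628089 = 957.893661

L=1219.628 V=957.894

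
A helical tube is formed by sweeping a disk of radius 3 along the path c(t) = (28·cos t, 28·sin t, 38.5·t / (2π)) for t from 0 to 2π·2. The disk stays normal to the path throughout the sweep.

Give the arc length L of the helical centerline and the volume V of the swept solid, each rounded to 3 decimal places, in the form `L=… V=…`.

L=360.185 V=10183.994

2πR = 2π·28 = 175.929189
per-turn = √(175.929189² + 38.5²) = √(30951.0794 + 1482.25) = √32433.3294 = 180.092558
L = 2 × 180.092558 = 360.185116
V = π·3² × L = 28.274334 × 360.185116 = 10183.994222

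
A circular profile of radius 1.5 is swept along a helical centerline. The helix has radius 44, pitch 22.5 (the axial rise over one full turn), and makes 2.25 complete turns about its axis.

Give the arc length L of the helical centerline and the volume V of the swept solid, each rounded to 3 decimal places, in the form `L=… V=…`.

L=624.092 V=4411.447

2πR = 2π·44 = 276.460154
per-turn = √(276.460154² + 22.5²) = √(76430.2165 + 506.25) = √76936.4665 = 277.374235
L = 2.25 × 277.374235 = 624.092030
V = π·1.5² × L = 7.068583 × 624.092030 = 4411.446605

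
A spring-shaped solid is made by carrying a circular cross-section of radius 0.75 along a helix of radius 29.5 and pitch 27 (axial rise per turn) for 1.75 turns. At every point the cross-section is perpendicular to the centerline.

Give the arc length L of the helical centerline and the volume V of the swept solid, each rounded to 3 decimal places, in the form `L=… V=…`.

L=327.793 V=579.258

2πR = 2π·29.5 = 185.353967
per-turn = √(185.353967² + 27²) = √(34356.0929 + 729) = √35085.0929 = 187.310152
L = 1.75 × 187.310152 = 327.792765
V = π·0.75² × L = 1.767146 × 327.792765 = 579.257631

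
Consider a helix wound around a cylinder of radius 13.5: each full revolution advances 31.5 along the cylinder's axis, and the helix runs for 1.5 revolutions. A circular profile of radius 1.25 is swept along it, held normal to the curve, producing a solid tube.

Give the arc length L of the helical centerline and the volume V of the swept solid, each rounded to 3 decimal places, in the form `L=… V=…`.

2πR = 2π·13.5 = 84.823002
per-turn = √(84.823002² + 31.5²) = √(7194.9416 + 992.25) = √8187.1916 = 90.483101
L = 1.5 × 90.483101 = 135.724652
V = π·1.25² × L = 4.908739 × 135.724652 = 666.236827

L=135.725 V=666.237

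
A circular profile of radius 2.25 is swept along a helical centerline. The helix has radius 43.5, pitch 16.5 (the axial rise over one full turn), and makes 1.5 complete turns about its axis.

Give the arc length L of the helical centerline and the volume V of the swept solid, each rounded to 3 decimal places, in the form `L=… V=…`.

L=410.724 V=6532.287

2πR = 2π·43.5 = 273.318561
per-turn = √(273.318561² + 16.5²) = √(74703.0357 + 272.25) = √74975.2857 = 273.816153
L = 1.5 × 273.816153 = 410.724230
V = π·2.25² × L = 15.904313 × 410.724230 = 6532.286627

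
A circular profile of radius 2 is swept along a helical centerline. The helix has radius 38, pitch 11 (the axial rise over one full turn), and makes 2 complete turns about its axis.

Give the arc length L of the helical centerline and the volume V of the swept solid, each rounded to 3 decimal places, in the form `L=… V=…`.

2πR = 2π·38 = 238.761042
per-turn = √(238.761042² + 11²) = √(57006.8350 + 121) = √57127.8350 = 239.014299
L = 2 × 239.014299 = 478.028598
V = π·2² × L = 12.566371 × 478.028598 = 6007.084521

L=478.029 V=6007.085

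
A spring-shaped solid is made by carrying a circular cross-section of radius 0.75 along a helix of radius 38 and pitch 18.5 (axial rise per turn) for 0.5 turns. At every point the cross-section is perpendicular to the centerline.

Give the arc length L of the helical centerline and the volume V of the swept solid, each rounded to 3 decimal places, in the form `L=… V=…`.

2πR = 2π·38 = 238.761042
per-turn = √(238.761042² + 18.5²) = √(57006.8350 + 342.25) = √57349.0850 = 239.476690
L = 0.5 × 239.476690 = 119.738345
V = π·0.75² × L = 1.767146 × 119.738345 = 211.595122

L=119.738 V=211.595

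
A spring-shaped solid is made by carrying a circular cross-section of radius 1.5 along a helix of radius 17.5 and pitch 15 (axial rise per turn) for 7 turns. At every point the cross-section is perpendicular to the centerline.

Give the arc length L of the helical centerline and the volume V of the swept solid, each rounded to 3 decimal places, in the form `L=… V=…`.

L=776.819 V=5491.011

2πR = 2π·17.5 = 109.955743
per-turn = √(109.955743² + 15²) = √(12090.2654 + 225) = √12315.2654 = 110.974165
L = 7 × 110.974165 = 776.819158
V = π·1.5² × L = 7.068583 × 776.819158 = 5491.011060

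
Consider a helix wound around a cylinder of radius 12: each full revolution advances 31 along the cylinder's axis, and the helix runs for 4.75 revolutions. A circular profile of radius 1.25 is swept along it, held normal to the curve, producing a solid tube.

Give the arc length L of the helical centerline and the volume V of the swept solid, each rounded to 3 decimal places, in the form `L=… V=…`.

L=387.231 V=1900.816

2πR = 2π·12 = 75.398224
per-turn = √(75.398224² + 31²) = √(5684.8921 + 961) = √6645.8921 = 81.522341
L = 4.75 × 81.522341 = 387.231121
V = π·1.25² × L = 4.908739 × 387.231121 = 1900.816322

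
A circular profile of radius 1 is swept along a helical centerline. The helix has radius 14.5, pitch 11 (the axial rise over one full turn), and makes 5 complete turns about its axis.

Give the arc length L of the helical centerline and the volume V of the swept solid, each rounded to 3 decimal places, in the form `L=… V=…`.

L=458.839 V=1441.486

2πR = 2π·14.5 = 91.106187
per-turn = √(91.106187² + 11²) = √(8300.3373 + 121) = √8421.3373 = 91.767845
L = 5 × 91.767845 = 458.839223
V = π·1² × L = 3.141593 × 458.839223 = 1441.485932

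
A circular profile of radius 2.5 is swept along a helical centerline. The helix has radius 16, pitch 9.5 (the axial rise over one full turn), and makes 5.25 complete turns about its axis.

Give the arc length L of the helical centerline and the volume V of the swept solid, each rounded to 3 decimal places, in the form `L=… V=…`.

L=530.139 V=10409.253

2πR = 2π·16 = 100.530965
per-turn = √(100.530965² + 9.5²) = √(10106.4749 + 90.25) = √10196.7249 = 100.978834
L = 5.25 × 100.978834 = 530.138878
V = π·2.5² × L = 19.634954 × 530.138878 = 10409.252533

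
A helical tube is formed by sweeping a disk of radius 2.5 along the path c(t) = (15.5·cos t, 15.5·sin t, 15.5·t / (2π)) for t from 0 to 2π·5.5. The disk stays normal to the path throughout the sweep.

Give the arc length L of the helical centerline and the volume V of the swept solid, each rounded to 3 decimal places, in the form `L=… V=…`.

2πR = 2π·15.5 = 97.389372
per-turn = √(97.389372² + 15.5²) = √(9484.6898 + 240.25) = √9724.9398 = 98.615110
L = 5.5 × 98.615110 = 542.383102
V = π·2.5² × L = 19.634954 × 542.383102 = 10649.667313

L=542.383 V=10649.667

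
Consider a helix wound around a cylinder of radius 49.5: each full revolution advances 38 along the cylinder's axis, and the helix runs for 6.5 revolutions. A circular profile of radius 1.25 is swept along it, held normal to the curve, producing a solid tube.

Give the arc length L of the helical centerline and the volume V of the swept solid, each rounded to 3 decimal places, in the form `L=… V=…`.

2πR = 2π·49.5 = 311.017673
per-turn = √(311.017673² + 38²) = √(96731.9927 + 1444) = √98175.9927 = 313.330485
L = 6.5 × 313.330485 = 2036.648152
V = π·1.25² × L = 4.908739 × 2036.648152 = 9997.373236

L=2036.648 V=9997.373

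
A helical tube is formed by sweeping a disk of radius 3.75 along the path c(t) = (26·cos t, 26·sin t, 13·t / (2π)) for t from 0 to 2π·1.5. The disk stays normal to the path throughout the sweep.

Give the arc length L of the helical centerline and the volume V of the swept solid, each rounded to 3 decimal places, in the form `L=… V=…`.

2πR = 2π·26 = 163.362818
per-turn = √(163.362818² + 13²) = √(26687.4103 + 169) = √26856.4103 = 163.879255
L = 1.5 × 163.879255 = 245.818883
V = π·3.75² × L = 44.178647 × 245.818883 = 10859.945576

L=245.819 V=10859.946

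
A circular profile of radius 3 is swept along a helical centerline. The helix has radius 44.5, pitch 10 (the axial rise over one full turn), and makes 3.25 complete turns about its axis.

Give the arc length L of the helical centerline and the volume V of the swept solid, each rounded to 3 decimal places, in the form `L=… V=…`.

L=909.287 V=25709.475

2πR = 2π·44.5 = 279.601746
per-turn = √(279.601746² + 10²) = √(78177.1365 + 100) = √78277.1365 = 279.780515
L = 3.25 × 279.780515 = 909.286673
V = π·3² × L = 28.274334 × 909.286673 = 25709.474990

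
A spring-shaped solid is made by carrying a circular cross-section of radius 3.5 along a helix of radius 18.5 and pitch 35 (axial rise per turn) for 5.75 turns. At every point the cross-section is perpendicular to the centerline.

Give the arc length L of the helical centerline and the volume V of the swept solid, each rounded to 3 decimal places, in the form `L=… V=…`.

2πR = 2π·18.5 = 116.238928
per-turn = √(116.238928² + 35²) = √(13511.4884 + 1225) = √14736.4884 = 121.393939
L = 5.75 × 121.393939 = 698.015149
V = π·3.5² × L = 38.484510 × 698.015149 = 26862.770995

L=698.015 V=26862.771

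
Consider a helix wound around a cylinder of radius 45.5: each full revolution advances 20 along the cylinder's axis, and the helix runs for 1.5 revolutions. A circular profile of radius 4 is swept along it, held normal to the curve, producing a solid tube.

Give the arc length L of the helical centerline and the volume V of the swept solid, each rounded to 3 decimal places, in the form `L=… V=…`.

2πR = 2π·45.5 = 285.884931
per-turn = √(285.884931² + 20²) = √(81730.1940 + 400) = √82130.1940 = 286.583660
L = 1.5 × 286.583660 = 429.875490
V = π·4² × L = 50.265482 × 429.875490 = 21607.898884

L=429.875 V=21607.899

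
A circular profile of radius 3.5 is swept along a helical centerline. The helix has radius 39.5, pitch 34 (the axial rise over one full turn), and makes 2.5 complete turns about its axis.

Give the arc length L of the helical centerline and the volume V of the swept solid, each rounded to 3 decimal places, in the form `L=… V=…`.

L=626.260 V=24101.299

2πR = 2π·39.5 = 248.185820
per-turn = √(248.185820² + 34²) = √(61596.2011 + 1156) = √62752.2011 = 250.503894
L = 2.5 × 250.503894 = 626.259736
V = π·3.5² × L = 38.484510 × 626.259736 = 24101.299069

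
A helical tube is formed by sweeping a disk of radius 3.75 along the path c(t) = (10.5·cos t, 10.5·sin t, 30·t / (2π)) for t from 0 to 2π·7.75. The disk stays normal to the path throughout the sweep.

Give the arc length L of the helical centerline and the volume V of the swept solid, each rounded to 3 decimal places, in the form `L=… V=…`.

2πR = 2π·10.5 = 65.973446
per-turn = √(65.973446² + 30²) = √(4352.4955 + 900) = √5252.4955 = 72.474103
L = 7.75 × 72.474103 = 561.674295
V = π·3.75² × L = 44.178647 × 561.674295 = 24814.010225

L=561.674 V=24814.010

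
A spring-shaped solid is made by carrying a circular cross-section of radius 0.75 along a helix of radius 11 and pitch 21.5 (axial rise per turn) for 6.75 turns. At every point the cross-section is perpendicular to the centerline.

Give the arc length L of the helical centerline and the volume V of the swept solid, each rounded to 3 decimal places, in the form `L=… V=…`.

L=488.578 V=863.388

2πR = 2π·11 = 69.115038
per-turn = √(69.115038² + 21.5²) = √(4776.8885 + 462.25) = √5239.1385 = 72.381894
L = 6.75 × 72.381894 = 488.577782
V = π·0.75² × L = 1.767146 × 488.577782 = 863.388209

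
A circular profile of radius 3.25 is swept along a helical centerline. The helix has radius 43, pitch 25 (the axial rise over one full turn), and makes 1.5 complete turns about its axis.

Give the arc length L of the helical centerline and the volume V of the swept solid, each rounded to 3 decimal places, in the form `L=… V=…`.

L=406.997 V=13505.402

2πR = 2π·43 = 270.176968
per-turn = √(270.176968² + 25²) = √(72995.5942 + 625) = √73620.5942 = 271.331152
L = 1.5 × 271.331152 = 406.996728
V = π·3.25² × L = 33.183072 × 406.996728 = 13505.401903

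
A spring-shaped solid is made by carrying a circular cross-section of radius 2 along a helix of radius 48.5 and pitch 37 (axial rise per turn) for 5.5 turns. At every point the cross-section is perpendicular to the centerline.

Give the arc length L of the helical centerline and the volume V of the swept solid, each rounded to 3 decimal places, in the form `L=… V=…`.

2πR = 2π·48.5 = 304.734487
per-turn = √(304.734487² + 37²) = √(92863.1078 + 1369) = √94232.1078 = 306.972487
L = 5.5 × 306.972487 = 1688.348679
V = π·2² × L = 12.566371 × 1688.348679 = 21216.415224

L=1688.349 V=21216.415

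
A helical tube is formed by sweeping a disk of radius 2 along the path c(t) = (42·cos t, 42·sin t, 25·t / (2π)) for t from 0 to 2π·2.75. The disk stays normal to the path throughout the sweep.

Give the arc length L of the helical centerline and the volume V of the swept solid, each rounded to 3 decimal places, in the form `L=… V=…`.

2πR = 2π·42 = 263.893783
per-turn = √(263.893783² + 25²) = √(69639.9287 + 625) = √70264.9287 = 265.075326
L = 2.75 × 265.075326 = 728.957148
V = π·2² × L = 12.566371 × 728.957148 = 9160.345678

L=728.957 V=9160.346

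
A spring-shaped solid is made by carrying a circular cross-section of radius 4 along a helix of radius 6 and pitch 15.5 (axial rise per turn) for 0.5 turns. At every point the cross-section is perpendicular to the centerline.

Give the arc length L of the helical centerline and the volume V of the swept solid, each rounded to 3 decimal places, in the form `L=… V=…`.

L=20.381 V=1024.440

2πR = 2π·6 = 37.699112
per-turn = √(37.699112² + 15.5²) = √(1421.2230 + 240.25) = √1661.4730 = 40.761171
L = 0.5 × 40.761171 = 20.380585
V = π·4² × L = 50.265482 × 20.380585 = 1024.439954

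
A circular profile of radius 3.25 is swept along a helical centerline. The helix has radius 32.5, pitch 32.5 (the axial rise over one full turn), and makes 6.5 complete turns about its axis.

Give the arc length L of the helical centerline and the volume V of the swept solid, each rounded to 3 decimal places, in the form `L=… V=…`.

2πR = 2π·32.5 = 204.203522
per-turn = √(204.203522² + 32.5²) = √(41699.0786 + 1056.25) = √42755.3286 = 206.773617
L = 6.5 × 206.773617 = 1344.028509
V = π·3.25² × L = 33.183072 × 1344.028509 = 44598.995328

L=1344.029 V=44598.995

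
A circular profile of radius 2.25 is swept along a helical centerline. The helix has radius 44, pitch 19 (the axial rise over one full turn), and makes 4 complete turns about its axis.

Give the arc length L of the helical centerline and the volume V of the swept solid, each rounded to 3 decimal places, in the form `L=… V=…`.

2πR = 2π·44 = 276.460154
per-turn = √(276.460154² + 19²) = √(76430.2165 + 361) = √76791.2165 = 277.112281
L = 4 × 277.112281 = 1108.449125
V = π·2.25² × L = 15.904313 × 1108.449125 = 17629.121624

L=1108.449 V=17629.122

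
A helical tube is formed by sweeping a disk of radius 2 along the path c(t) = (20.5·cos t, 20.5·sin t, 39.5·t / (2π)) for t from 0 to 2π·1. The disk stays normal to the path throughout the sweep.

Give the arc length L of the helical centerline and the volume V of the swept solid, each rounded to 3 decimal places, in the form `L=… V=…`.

2πR = 2π·20.5 = 128.805299
per-turn = √(128.805299² + 39.5²) = √(16590.8050 + 1560.25) = √18151.0550 = 134.725851
L = 1 × 134.725851 = 134.725851
V = π·2² × L = 12.566371 × 134.725851 = 1693.014978

L=134.726 V=1693.015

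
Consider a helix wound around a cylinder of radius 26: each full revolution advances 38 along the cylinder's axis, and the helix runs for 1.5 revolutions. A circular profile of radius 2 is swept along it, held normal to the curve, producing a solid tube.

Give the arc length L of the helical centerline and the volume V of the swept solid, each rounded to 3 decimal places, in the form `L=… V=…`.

L=251.586 V=3161.527

2πR = 2π·26 = 163.362818
per-turn = √(163.362818² + 38²) = √(26687.4103 + 1444) = √28131.4103 = 167.724209
L = 1.5 × 167.724209 = 251.586314
V = π·2² × L = 12.566371 × 251.586314 = 3161.526858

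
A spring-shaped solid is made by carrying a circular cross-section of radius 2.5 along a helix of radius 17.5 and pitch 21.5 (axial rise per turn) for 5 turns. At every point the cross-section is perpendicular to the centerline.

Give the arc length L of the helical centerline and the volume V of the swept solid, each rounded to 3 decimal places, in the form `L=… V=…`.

L=560.190 V=10999.306

2πR = 2π·17.5 = 109.955743
per-turn = √(109.955743² + 21.5²) = √(12090.2654 + 462.25) = √12552.5154 = 112.038009
L = 5 × 112.038009 = 560.190043
V = π·2.5² × L = 19.634954 × 560.190043 = 10999.305782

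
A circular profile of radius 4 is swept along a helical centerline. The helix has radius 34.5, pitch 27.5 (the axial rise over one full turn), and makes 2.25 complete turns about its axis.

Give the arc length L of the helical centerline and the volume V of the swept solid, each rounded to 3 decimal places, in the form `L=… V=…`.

L=491.641 V=24712.592

2πR = 2π·34.5 = 216.769893
per-turn = √(216.769893² + 27.5²) = √(46989.1866 + 756.25) = √47745.4366 = 218.507292
L = 2.25 × 218.507292 = 491.641406
V = π·4² × L = 50.265482 × 491.641406 = 24712.592492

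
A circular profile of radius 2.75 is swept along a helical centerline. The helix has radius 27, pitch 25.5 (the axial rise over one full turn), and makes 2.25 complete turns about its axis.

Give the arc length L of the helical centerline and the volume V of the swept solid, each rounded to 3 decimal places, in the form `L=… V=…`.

L=385.992 V=9170.500

2πR = 2π·27 = 169.646003
per-turn = √(169.646003² + 25.5²) = √(28779.7664 + 650.25) = √29430.0164 = 171.551789
L = 2.25 × 171.551789 = 385.991526
V = π·2.75² × L = 23.758294 × 385.991526 = 9170.500329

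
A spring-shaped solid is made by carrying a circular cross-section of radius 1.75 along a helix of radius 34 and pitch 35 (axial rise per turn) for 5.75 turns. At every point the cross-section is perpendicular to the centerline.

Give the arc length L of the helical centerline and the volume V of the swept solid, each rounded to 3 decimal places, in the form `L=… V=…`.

L=1244.740 V=11975.798

2πR = 2π·34 = 213.628300
per-turn = √(213.628300² + 35²) = √(45637.0508 + 1225) = √46862.0508 = 216.476444
L = 5.75 × 216.476444 = 1244.739552
V = π·1.75² × L = 9.621128 × 1244.739552 = 11975.797939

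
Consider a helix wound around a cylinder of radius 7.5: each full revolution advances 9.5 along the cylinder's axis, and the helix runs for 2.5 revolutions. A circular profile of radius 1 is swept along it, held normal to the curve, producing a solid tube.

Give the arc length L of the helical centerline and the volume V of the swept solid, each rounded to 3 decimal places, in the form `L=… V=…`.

2πR = 2π·7.5 = 47.123890
per-turn = √(47.123890² + 9.5²) = √(2220.6610 + 90.25) = √2310.9110 = 48.071936
L = 2.5 × 48.071936 = 120.179839
V = π·1² × L = 3.141593 × 120.179839 = 377.556099

L=120.180 V=377.556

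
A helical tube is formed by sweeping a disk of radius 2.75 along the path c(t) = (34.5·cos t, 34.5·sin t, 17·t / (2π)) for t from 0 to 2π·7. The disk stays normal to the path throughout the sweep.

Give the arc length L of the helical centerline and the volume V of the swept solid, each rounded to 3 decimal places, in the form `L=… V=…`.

L=1522.048 V=36161.273

2πR = 2π·34.5 = 216.769893
per-turn = √(216.769893² + 17²) = √(46989.1866 + 289) = √47278.1866 = 217.435477
L = 7 × 217.435477 = 1522.048337
V = π·2.75² × L = 23.758294 × 1522.048337 = 36161.272554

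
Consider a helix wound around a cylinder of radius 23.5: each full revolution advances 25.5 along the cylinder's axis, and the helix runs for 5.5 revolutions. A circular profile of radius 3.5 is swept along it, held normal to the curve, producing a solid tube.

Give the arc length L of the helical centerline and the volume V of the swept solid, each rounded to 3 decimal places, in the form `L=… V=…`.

2πR = 2π·23.5 = 147.654855
per-turn = √(147.654855² + 25.5²) = √(21801.9561 + 650.25) = √22452.2061 = 149.840602
L = 5.5 × 149.840602 = 824.123313
V = π·3.5² × L = 38.484510 × 824.123313 = 31715.981889

L=824.123 V=31715.982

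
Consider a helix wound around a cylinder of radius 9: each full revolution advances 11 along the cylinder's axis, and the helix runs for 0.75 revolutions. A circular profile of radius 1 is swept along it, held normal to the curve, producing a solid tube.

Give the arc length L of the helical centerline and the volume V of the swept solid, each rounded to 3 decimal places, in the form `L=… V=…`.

2πR = 2π·9 = 56.548668
per-turn = √(56.548668² + 11²) = √(3197.7518 + 121) = √3318.7518 = 57.608609
L = 0.75 × 57.608609 = 43.206457
V = π·1² × L = 3.141593 × 43.206457 = 135.737087

L=43.206 V=135.737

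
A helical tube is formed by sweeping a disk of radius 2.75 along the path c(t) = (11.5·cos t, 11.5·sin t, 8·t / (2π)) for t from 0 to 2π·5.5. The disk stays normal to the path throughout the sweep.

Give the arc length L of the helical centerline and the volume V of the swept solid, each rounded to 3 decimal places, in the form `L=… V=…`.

L=399.840 V=9499.512

2πR = 2π·11.5 = 72.256631
per-turn = √(72.256631² + 8²) = √(5221.0207 + 64) = √5285.0207 = 72.698148
L = 5.5 × 72.698148 = 399.839814
V = π·2.75² × L = 23.758294 × 399.839814 = 9499.512036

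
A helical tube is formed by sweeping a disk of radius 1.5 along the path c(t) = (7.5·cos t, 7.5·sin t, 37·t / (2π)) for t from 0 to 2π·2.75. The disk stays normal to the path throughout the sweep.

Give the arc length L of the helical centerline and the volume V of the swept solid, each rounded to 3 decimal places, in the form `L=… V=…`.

L=164.763 V=1164.640

2πR = 2π·7.5 = 47.123890
per-turn = √(47.123890² + 37²) = √(2220.6610 + 1369) = √3589.6610 = 59.913780
L = 2.75 × 59.913780 = 164.762894
V = π·1.5² × L = 7.068583 × 164.762894 = 1164.640269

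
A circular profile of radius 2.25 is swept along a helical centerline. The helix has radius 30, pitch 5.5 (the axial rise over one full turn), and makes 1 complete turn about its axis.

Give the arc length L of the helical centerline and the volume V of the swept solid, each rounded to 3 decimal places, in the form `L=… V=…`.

2πR = 2π·30 = 188.495559
per-turn = √(188.495559² + 5.5²) = √(35530.5758 + 30.25) = √35560.8258 = 188.575783
L = 1 × 188.575783 = 188.575783
V = π·2.25² × L = 15.904313 × 188.575783 = 2999.168237

L=188.576 V=2999.168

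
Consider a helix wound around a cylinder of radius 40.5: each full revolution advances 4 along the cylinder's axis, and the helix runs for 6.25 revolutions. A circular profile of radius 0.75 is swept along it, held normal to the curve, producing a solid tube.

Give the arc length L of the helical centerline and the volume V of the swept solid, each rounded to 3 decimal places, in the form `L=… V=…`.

2πR = 2π·40.5 = 254.469005
per-turn = √(254.469005² + 4²) = √(64754.4745 + 16) = √64770.4745 = 254.500441
L = 6.25 × 254.500441 = 1590.627756
V = π·0.75² × L = 1.767146 × 1590.627756 = 2810.871267

L=1590.628 V=2810.871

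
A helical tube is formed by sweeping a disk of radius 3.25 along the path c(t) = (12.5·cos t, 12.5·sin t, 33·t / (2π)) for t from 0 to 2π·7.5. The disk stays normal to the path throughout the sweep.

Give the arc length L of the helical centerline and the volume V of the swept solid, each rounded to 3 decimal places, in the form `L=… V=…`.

L=638.932 V=21201.738

2πR = 2π·12.5 = 78.539816
per-turn = √(78.539816² + 33²) = √(6168.5028 + 1089) = √7257.5028 = 85.190978
L = 7.5 × 85.190978 = 638.932336
V = π·3.25² × L = 33.183072 × 638.932336 = 21201.737960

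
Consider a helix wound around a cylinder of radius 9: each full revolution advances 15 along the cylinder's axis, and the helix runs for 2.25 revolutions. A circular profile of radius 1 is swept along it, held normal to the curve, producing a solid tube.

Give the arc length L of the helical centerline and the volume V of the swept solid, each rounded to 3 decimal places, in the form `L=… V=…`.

2πR = 2π·9 = 56.548668
per-turn = √(56.548668² + 15²) = √(3197.7518 + 225) = √3422.7518 = 58.504289
L = 2.25 × 58.504289 = 131.634650
V = π·1² × L = 3.141593 × 131.634650 = 413.542450

L=131.635 V=413.542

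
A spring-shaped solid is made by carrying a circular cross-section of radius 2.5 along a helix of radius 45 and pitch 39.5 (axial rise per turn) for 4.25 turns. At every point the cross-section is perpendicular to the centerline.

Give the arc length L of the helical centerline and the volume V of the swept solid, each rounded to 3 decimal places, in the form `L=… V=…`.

2πR = 2π·45 = 282.743339
per-turn = √(282.743339² + 39.5²) = √(79943.7956 + 1560.25) = √81504.0456 = 285.489134
L = 4.25 × 285.489134 = 1213.328820
V = π·2.5² × L = 19.634954 × 1213.328820 = 23823.655663

L=1213.329 V=23823.656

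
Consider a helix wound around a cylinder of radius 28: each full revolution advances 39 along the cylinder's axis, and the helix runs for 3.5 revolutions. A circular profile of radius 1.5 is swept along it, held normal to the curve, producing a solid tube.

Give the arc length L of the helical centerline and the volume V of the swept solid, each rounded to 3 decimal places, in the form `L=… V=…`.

L=630.700 V=4458.158

2πR = 2π·28 = 175.929189
per-turn = √(175.929189² + 39²) = √(30951.0794 + 1521) = √32472.0794 = 180.200109
L = 3.5 × 180.200109 = 630.700383
V = π·1.5² × L = 7.068583 × 630.700383 = 4458.158300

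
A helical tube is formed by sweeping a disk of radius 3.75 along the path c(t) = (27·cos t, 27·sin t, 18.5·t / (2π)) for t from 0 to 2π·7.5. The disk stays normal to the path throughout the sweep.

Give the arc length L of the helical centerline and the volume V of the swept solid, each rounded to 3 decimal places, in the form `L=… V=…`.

2πR = 2π·27 = 169.646003
per-turn = √(169.646003² + 18.5²) = √(28779.7664 + 342.25) = √29122.0164 = 170.651740
L = 7.5 × 170.651740 = 1279.888052
V = π·3.75² × L = 44.178647 × 1279.888052 = 56543.722032

L=1279.888 V=56543.722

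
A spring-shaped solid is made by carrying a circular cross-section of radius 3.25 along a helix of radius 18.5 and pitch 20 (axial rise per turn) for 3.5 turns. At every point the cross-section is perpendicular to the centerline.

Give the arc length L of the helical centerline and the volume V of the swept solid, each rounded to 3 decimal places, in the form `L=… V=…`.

L=412.814 V=13698.450

2πR = 2π·18.5 = 116.238928
per-turn = √(116.238928² + 20²) = √(13511.4884 + 400) = √13911.4884 = 117.946973
L = 3.5 × 117.946973 = 412.814405
V = π·3.25² × L = 33.183072 × 412.814405 = 13698.450300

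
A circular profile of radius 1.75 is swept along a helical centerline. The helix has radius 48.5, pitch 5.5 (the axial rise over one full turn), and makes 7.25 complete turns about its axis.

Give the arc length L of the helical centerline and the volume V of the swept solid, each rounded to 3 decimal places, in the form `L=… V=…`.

L=2209.685 V=21259.660

2πR = 2π·48.5 = 304.734487
per-turn = √(304.734487² + 5.5²) = √(92863.1078 + 30.25) = √92893.3578 = 304.784117
L = 7.25 × 304.784117 = 2209.684846
V = π·1.75² × L = 9.621128 × 2209.684846 = 21259.659644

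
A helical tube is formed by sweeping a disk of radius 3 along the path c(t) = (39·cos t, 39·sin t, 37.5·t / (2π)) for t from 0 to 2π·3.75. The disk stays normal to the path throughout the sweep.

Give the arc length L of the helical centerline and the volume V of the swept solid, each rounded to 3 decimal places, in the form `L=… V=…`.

2πR = 2π·39 = 245.044227
per-turn = √(245.044227² + 37.5²) = √(60046.6732 + 1406.25) = √61452.9232 = 247.897001
L = 3.75 × 247.897001 = 929.613754
V = π·3² × L = 28.274334 × 929.613754 = 26284.209670

L=929.614 V=26284.210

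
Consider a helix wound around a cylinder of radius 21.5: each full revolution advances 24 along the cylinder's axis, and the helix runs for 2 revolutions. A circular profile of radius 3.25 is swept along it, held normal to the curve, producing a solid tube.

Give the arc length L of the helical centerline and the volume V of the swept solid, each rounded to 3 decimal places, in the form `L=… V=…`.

2πR = 2π·21.5 = 135.088484
per-turn = √(135.088484² + 24²) = √(18248.8985 + 576) = √18824.8985 = 137.203858
L = 2 × 137.203858 = 274.407715
V = π·3.25² × L = 33.183072 × 274.407715 = 9105.691081

L=274.408 V=9105.691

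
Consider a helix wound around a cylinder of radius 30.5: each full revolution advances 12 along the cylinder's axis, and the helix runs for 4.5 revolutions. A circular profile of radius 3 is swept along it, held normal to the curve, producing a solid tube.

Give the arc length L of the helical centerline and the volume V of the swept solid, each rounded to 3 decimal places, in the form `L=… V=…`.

2πR = 2π·30.5 = 191.637152
per-turn = √(191.637152² + 12²) = √(36724.7980 + 144) = √36868.7980 = 192.012494
L = 4.5 × 192.012494 = 864.056224
V = π·3² × L = 28.274334 × 864.056224 = 24430.614183

L=864.056 V=24430.614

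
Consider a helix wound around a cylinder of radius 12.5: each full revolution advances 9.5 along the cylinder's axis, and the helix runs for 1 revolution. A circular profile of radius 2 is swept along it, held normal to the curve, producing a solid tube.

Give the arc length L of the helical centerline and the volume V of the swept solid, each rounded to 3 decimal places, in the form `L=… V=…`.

2πR = 2π·12.5 = 78.539816
per-turn = √(78.539816² + 9.5²) = √(6168.5028 + 90.25) = √6258.7528 = 79.112279
L = 1 × 79.112279 = 79.112279
V = π·2² × L = 12.566371 × 79.112279 = 994.154223

L=79.112 V=994.154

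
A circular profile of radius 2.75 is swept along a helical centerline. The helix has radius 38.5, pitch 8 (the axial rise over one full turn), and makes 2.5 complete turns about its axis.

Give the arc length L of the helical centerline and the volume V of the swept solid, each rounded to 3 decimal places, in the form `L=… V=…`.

2πR = 2π·38.5 = 241.902634
per-turn = √(241.902634² + 8²) = √(58516.8845 + 64) = √58580.8845 = 242.034883
L = 2.5 × 242.034883 = 605.087207
V = π·2.75² × L = 23.758294 × 605.087207 = 14375.840028

L=605.087 V=14375.840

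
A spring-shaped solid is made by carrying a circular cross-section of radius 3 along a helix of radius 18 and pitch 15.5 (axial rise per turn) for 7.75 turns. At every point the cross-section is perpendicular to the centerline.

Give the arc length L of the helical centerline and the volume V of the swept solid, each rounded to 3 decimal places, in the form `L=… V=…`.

2πR = 2π·18 = 113.097336
per-turn = √(113.097336² + 15.5²) = √(12791.0073 + 240.25) = √13031.2573 = 114.154533
L = 7.75 × 114.154533 = 884.697627
V = π·3² × L = 28.274334 × 884.697627 = 25014.236100

L=884.698 V=25014.236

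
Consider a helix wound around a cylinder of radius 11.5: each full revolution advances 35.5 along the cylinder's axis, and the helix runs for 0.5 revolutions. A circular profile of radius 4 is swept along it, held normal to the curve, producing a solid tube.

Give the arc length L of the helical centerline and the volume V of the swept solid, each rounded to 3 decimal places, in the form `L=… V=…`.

2πR = 2π·11.5 = 72.256631
per-turn = √(72.256631² + 35.5²) = √(5221.0207 + 1260.25) = √6481.2707 = 80.506340
L = 0.5 × 80.506340 = 40.253170
V = π·4² × L = 50.265482 × 40.253170 = 2023.345002

L=40.253 V=2023.345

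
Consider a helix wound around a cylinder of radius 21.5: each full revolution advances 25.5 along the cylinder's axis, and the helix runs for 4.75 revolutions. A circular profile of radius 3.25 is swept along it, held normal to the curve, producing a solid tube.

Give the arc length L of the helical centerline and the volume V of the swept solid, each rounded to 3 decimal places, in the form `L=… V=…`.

L=653.002 V=21668.623

2πR = 2π·21.5 = 135.088484
per-turn = √(135.088484² + 25.5²) = √(18248.8985 + 650.25) = √18899.1485 = 137.474174
L = 4.75 × 137.474174 = 653.002327
V = π·3.25² × L = 33.183072 × 653.002327 = 21668.623492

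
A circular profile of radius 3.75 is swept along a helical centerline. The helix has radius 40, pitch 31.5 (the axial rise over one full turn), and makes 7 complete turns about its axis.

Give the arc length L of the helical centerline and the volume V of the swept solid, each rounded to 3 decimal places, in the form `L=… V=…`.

2πR = 2π·40 = 251.327412
per-turn = √(251.327412² + 31.5²) = √(63165.4682 + 992.25) = √64157.7182 = 253.293739
L = 7 × 253.293739 = 1773.056172
V = π·3.75² × L = 44.178647 × 1773.056172 = 78331.222200

L=1773.056 V=78331.222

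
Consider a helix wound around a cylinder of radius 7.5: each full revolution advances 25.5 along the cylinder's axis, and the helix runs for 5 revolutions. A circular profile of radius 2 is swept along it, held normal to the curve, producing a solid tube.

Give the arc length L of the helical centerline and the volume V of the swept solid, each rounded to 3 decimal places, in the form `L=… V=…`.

2πR = 2π·7.5 = 47.123890
per-turn = √(47.123890² + 25.5²) = √(2220.6610 + 650.25) = √2870.9110 = 53.580883
L = 5 × 53.580883 = 267.904413
V = π·2² × L = 12.566371 × 267.904413 = 3366.586149

L=267.904 V=3366.586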